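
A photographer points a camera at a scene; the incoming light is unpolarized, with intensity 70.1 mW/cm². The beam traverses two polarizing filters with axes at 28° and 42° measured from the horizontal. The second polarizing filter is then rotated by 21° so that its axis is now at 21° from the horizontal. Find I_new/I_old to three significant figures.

Before rotation:
Unpolarized light through the first polarizer → I₁ = ½ I₀, now polarized at 28°.
I₂ = I₁ cos²(42° − 28°) = 0.5 I₀ · cos²(14°) = 0.4707 I₀.
After rotation:
Unpolarized light through the first polarizer → I₁ = ½ I₀, now polarized at 28°.
I₂ = I₁ cos²(21° − 28°) = 0.5 I₀ · cos²(7°) = 0.4926 I₀.
Ratio = 0.4926 / 0.4707 = 1.046.

I_new/I_old ≈ 1.05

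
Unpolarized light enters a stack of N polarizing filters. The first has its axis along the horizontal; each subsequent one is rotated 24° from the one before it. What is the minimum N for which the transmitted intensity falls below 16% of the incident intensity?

N = 8

First polarizer halves the unpolarized light: factor 1/2.
Each further stage multiplies by cos²(24°) = 0.8346.
After N polarizers: T = 0.5·0.8346^(N−1). Require T < 0.16 ⇒ N−1 > ln(0.16/0.5)/ln(0.8346) = 6.30, so N−1 ≥ 7 and N = 8.
Check: N=8 gives T = 0.141 < 0.16; N=7 gives T = 0.1689.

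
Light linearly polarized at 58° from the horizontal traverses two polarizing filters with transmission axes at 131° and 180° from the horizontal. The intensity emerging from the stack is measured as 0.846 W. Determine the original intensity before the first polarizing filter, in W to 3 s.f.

I₀ ≈ 23.0 W

I₁ = I₀ cos²(131° − 58°) = I₀ cos²(73°) = 0.08548 I₀.
I₂ = I₁ cos²(180° − 131°) = 0.08548 I₀ · cos²(49°) = 0.03679 I₀.
So 0.846 W = 0.03679 I₀, giving I₀ = 0.846/0.03679 = 22.99 W.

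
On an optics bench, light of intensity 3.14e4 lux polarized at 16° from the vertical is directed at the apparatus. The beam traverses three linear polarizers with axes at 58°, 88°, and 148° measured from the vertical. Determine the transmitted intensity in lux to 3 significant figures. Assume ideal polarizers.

I ≈ 3250 lux

By Malus's law, I₁ = 3.14e4 lux · cos²(42°) = 1.734e+04 lux.
I₂ = I₁ · cos²(30°) = 1.734e+04 · 0.75 = 1.301e+04 lux.
I₃ = I₂ · cos²(60°) = 1.301e+04 · 0.25 = 3251 lux.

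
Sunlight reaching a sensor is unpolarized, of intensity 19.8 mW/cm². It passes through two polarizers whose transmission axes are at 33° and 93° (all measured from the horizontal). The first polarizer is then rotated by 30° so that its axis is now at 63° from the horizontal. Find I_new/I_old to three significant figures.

I_new/I_old ≈ 3.00

Before rotation:
Unpolarized light through the first polarizer → I₁ = ½ I₀, now polarized at 33°.
I₂ = I₁ cos²(93° − 33°) = 0.5 I₀ · cos²(60°) = 0.125 I₀.
After rotation:
Unpolarized light through the first polarizer → I₁ = ½ I₀, now polarized at 63°.
I₂ = I₁ cos²(93° − 63°) = 0.5 I₀ · cos²(30°) = 0.375 I₀.
Ratio = 0.375 / 0.125 = 3.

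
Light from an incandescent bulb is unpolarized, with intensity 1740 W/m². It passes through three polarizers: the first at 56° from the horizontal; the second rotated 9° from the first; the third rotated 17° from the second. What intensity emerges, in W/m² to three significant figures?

I ≈ 776 W/m²

Unpolarized light through the first polarizer → I₁ = 1740 W/m²/2 = 870 W/m², polarized at 56°.
I₂ = I₁ · cos²(9°) = 870 · 0.9755 = 848.7 W/m².
I₃ = I₂ · cos²(17°) = 848.7 · 0.9145 = 776.2 W/m².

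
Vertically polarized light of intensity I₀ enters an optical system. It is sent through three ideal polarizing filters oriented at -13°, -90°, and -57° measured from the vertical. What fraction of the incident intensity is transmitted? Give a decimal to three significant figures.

≈ 0.0338 I₀

By Malus's law, I₁ = I₀ cos²(-13° − 0°) = I₀ cos²(13°) = 0.9494 I₀.
I₂ = I₁ cos²(-90° + 13°) = 0.9494 I₀ · cos²(77°) = 0.04804 I₀.
I₃ = I₂ cos²(-57° + 90°) = 0.04804 I₀ · cos²(33°) = 0.03379 I₀.
Transmitted fraction = 0.03379.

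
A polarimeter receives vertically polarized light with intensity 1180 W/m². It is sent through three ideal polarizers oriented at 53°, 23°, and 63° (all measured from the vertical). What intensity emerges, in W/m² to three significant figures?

I₁ = 1180 W/m² · cos²(53°) = 427.4 W/m².
I₂ = I₁ · cos²(30°) = 427.4 · 0.75 = 320.5 W/m².
I₃ = I₂ · cos²(40°) = 320.5 · 0.5868 = 188.1 W/m².

I ≈ 188 W/m²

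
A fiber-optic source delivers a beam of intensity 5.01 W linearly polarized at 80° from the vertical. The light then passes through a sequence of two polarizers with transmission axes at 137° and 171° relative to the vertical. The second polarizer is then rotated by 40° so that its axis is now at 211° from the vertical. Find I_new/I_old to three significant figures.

Before rotation:
I₁ = I₀ cos²(137° − 80°) = I₀ cos²(57°) = 0.2966 I₀.
I₂ = I₁ cos²(171° − 137°) = 0.2966 I₀ · cos²(34°) = 0.2039 I₀.
After rotation:
I₁ = I₀ cos²(137° − 80°) = I₀ cos²(57°) = 0.2966 I₀.
I₂ = I₁ cos²(211° − 137°) = 0.2966 I₀ · cos²(74°) = 0.02254 I₀.
Ratio = 0.02254 / 0.2039 = 0.1105.

I_new/I_old ≈ 0.111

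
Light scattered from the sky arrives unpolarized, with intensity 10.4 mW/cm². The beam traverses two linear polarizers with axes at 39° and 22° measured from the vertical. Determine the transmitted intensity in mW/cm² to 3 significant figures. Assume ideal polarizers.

I ≈ 4.76 mW/cm²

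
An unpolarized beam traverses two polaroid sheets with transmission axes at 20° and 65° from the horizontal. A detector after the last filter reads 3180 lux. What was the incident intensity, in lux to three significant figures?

I₀ ≈ 1.27e4 lux

Unpolarized light through the first polarizer → I₁ = ½ I₀, now polarized at 20°.
I₂ = I₁ cos²(65° − 20°) = 0.5 I₀ · cos²(45°) = 0.25 I₀.
So 3180 lux = 0.25 I₀, giving I₀ = 3180/0.25 = 1.272e+04 lux.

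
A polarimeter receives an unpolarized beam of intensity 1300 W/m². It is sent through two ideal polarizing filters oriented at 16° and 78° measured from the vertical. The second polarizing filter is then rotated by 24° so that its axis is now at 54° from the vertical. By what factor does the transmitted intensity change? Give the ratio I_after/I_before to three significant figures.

I_new/I_old ≈ 2.82

Before rotation:
Unpolarized light through the first polarizer → I₁ = ½ I₀, now polarized at 16°.
I₂ = I₁ cos²(78° − 16°) = 0.5 I₀ · cos²(62°) = 0.1102 I₀.
After rotation:
Unpolarized light through the first polarizer → I₁ = ½ I₀, now polarized at 16°.
I₂ = I₁ cos²(54° − 16°) = 0.5 I₀ · cos²(38°) = 0.3105 I₀.
Ratio = 0.3105 / 0.1102 = 2.817.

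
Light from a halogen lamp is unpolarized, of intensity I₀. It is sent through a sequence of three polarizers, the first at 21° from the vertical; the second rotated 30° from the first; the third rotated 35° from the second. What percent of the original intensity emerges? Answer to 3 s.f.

Unpolarized light through the first polarizer → I₁ = ½ I₀, now polarized at 21°.
I₂ = I₁ cos²(30°) = 0.5 · 0.75 I₀ = 0.375 I₀.
I₃ = I₂ cos²(35°) = 0.375 · 0.671 I₀ = 0.2516 I₀.
That is 25.16% of the incident intensity.

≈ 25.2%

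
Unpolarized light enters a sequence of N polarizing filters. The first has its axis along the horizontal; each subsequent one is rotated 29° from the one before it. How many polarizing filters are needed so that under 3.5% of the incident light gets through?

N = 11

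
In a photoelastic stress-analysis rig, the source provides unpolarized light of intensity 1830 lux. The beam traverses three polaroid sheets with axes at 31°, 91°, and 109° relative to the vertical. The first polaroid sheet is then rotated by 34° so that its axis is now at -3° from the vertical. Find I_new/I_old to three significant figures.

Before rotation:
Unpolarized light through the first polarizer → I₁ = ½ I₀, now polarized at 31°.
I₂ = I₁ cos²(91° − 31°) = 0.5 I₀ · cos²(60°) = 0.125 I₀.
I₃ = I₂ cos²(109° − 91°) = 0.125 I₀ · cos²(18°) = 0.1131 I₀.
After rotation:
Unpolarized light through the first polarizer → I₁ = ½ I₀, now polarized at -3°.
Angle between axes 1 and 2: 86°. I₂ = 0.5 I₀ · cos²(86°) = 0.002433 I₀.
I₃ = I₂ cos²(109° − 91°) = 0.002433 I₀ · cos²(18°) = 0.002201 I₀.
Ratio = 0.002201 / 0.1131 = 0.01946.

I_new/I_old ≈ 0.0195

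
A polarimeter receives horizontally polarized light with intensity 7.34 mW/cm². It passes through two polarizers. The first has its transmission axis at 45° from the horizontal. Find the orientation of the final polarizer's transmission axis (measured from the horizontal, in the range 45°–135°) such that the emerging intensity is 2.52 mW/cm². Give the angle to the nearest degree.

I₁ = I₀ cos²(45° − 0°) = I₀ cos²(45°) = 0.5 I₀.
Target fraction: 2.52 / 7.34 mW/cm² = 0.3433 of I₀.
Need I₂/I₀ = 0.3433, so cos²(θ − 45°) = 0.3433 / 0.5 = 0.6866.
θ − 45° = arccos(√0.6866) = 34.0°, giving θ ≈ 45 + 34.0 = 79.0°.

θ ≈ 79°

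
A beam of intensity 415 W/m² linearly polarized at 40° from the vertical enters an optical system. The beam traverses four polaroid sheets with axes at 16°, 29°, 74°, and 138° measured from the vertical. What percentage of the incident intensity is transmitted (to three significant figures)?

I₁ = 415 W/m² · cos²(24°) = 346.3 W/m².
I₂ = I₁ · cos²(13°) = 346.3 · 0.9494 = 328.8 W/m².
I₃ = I₂ · cos²(45°) = 328.8 · 0.5 = 164.4 W/m².
I₄ = I₃ · cos²(64°) = 164.4 · 0.1922 = 31.59 W/m².
That is 7.613% of the incident intensity.

≈ 7.61%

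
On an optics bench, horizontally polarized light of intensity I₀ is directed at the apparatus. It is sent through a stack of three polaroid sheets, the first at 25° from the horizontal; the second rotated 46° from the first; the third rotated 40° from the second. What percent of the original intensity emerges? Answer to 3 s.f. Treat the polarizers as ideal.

By Malus's law, I₁ = I₀ cos²(25° − 0°) = I₀ cos²(25°) = 0.8214 I₀.
I₂ = I₁ cos²(46°) = 0.8214 · 0.4826 I₀ = 0.3964 I₀.
I₃ = I₂ cos²(40°) = 0.3964 · 0.5868 I₀ = 0.2326 I₀.
That is 23.26% of the incident intensity.

≈ 23.3%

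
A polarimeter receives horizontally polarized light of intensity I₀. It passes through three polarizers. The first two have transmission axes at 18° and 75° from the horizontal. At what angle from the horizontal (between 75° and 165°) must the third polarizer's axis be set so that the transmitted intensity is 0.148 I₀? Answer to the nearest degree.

θ ≈ 117°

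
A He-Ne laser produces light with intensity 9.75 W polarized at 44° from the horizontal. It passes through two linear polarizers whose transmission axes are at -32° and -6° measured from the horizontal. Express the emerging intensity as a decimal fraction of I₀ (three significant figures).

I₁ = 9.75 W · cos²(76°) = 0.5706 W.
I₂ = I₁ · cos²(26°) = 0.5706 · 0.8078 = 0.461 W.
Transmitted fraction = 0.04728.

I/I₀ ≈ 0.0473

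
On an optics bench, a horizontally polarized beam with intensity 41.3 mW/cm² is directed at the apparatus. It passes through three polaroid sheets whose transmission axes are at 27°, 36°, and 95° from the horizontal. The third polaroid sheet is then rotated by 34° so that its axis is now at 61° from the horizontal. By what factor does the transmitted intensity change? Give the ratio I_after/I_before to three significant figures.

I_new/I_old ≈ 3.10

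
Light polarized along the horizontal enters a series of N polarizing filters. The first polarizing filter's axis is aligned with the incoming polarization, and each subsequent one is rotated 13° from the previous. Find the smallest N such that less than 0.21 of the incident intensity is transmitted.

First polarizer is aligned with the polarization: full transmission.
Each further stage multiplies by cos²(13°) = 0.9494.
After N polarizers: T = 0.9494^(N−1). Require T < 0.21 ⇒ N−1 > ln(0.21)/ln(0.9494) = 30.05, so N−1 ≥ 31 and N = 32.
Check: N=32 gives T = 0.1999 < 0.21; N=31 gives T = 0.2106.

N = 32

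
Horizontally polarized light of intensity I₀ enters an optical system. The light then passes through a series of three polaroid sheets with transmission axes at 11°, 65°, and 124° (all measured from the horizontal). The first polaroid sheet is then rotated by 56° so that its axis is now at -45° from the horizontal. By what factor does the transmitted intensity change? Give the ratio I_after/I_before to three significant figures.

Before rotation:
I₁ = I₀ cos²(11° − 0°) = I₀ cos²(11°) = 0.9636 I₀.
I₂ = I₁ cos²(65° − 11°) = 0.9636 I₀ · cos²(54°) = 0.3329 I₀.
I₃ = I₂ cos²(124° − 65°) = 0.3329 I₀ · cos²(59°) = 0.08831 I₀.
After rotation:
I₁ = I₀ cos²(-45° − 0°) = I₀ cos²(45°) = 0.5 I₀.
Angle between axes 1 and 2: 70°. I₂ = 0.5 I₀ · cos²(70°) = 0.05849 I₀.
I₃ = I₂ cos²(124° − 65°) = 0.05849 I₀ · cos²(59°) = 0.01552 I₀.
Ratio = 0.01552 / 0.08831 = 0.1757.

I_new/I_old ≈ 0.176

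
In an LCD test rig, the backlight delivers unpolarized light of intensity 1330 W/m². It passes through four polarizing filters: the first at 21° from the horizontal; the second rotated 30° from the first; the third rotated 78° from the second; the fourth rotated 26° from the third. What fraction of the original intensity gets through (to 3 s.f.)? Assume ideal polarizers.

Unpolarized light through the first polarizer → I₁ = 1330 W/m²/2 = 665 W/m², polarized at 21°.
I₂ = I₁ · cos²(30°) = 665 · 0.75 = 498.8 W/m².
I₃ = I₂ · cos²(78°) = 498.8 · 0.04323 = 21.56 W/m².
I₄ = I₃ · cos²(26°) = 21.56 · 0.8078 = 17.42 W/m².
Transmitted fraction = 0.0131.

I/I₀ ≈ 0.0131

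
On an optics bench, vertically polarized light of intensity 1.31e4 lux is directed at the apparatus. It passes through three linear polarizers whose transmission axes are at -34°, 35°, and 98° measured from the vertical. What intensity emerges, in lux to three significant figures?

I ≈ 238 lux

I₁ = 1.31e4 lux · cos²(34°) = 9004 lux.
I₂ = I₁ · cos²(69°) = 9004 · 0.1284 = 1156 lux.
I₃ = I₂ · cos²(63°) = 1156 · 0.2061 = 238.3 lux.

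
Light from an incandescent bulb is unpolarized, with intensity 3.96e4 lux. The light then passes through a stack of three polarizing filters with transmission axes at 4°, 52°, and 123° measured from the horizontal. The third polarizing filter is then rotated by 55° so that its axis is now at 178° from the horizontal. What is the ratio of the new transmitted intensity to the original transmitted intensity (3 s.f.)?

Before rotation:
Unpolarized light through the first polarizer → I₁ = ½ I₀, now polarized at 4°.
I₂ = I₁ cos²(52° − 4°) = 0.5 I₀ · cos²(48°) = 0.2239 I₀.
I₃ = I₂ cos²(123° − 52°) = 0.2239 I₀ · cos²(71°) = 0.02373 I₀.
After rotation:
Unpolarized light through the first polarizer → I₁ = ½ I₀, now polarized at 4°.
I₂ = I₁ cos²(52° − 4°) = 0.5 I₀ · cos²(48°) = 0.2239 I₀.
Angle between axes 2 and 3: 54°. I₃ = 0.2239 I₀ · cos²(54°) = 0.07734 I₀.
Ratio = 0.07734 / 0.02373 = 3.26.

I_new/I_old ≈ 3.26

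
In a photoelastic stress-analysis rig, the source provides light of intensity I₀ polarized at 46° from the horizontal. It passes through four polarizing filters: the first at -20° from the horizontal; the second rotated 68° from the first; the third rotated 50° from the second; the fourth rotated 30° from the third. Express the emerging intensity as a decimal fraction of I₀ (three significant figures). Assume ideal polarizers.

≈ 0.00719 I₀

By Malus's law, I₁ = I₀ cos²(-20° − 46°) = I₀ cos²(66°) = 0.1654 I₀.
I₂ = I₁ cos²(68°) = 0.1654 · 0.1403 I₀ = 0.02322 I₀.
I₃ = I₂ cos²(50°) = 0.02322 · 0.4132 I₀ = 0.009592 I₀.
I₄ = I₃ cos²(30°) = 0.009592 · 0.75 I₀ = 0.007194 I₀.
Transmitted fraction = 0.007194.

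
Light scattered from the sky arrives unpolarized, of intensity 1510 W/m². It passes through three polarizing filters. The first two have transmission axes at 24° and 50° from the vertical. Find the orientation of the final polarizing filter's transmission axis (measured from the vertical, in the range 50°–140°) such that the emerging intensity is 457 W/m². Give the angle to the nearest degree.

θ ≈ 80°

Unpolarized light through the first polarizer → I₁ = ½ I₀, now polarized at 24°.
I₂ = I₁ cos²(50° − 24°) = 0.5 I₀ · cos²(26°) = 0.4039 I₀.
Target fraction: 457 / 1510 W/m² = 0.3026 of I₀.
Need I₃/I₀ = 0.3026, so cos²(θ − 50°) = 0.3026 / 0.4039 = 0.7493.
θ − 50° = arccos(√0.7493) = 30.0°, giving θ ≈ 50 + 30.0 = 80.0°.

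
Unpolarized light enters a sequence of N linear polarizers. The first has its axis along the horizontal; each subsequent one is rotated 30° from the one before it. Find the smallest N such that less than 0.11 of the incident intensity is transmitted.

N = 7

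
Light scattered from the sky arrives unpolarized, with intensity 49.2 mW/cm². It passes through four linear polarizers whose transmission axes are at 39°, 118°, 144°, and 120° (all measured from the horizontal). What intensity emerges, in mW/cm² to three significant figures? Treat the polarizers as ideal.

Unpolarized light through the first polarizer → I₁ = 49.2 mW/cm²/2 = 24.6 mW/cm², polarized at 39°.
I₂ = I₁ · cos²(79°) = 24.6 · 0.03641 = 0.8956 mW/cm².
I₃ = I₂ · cos²(26°) = 0.8956 · 0.8078 = 0.7235 mW/cm².
I₄ = I₃ · cos²(24°) = 0.7235 · 0.8346 = 0.6038 mW/cm².

I ≈ 0.604 mW/cm²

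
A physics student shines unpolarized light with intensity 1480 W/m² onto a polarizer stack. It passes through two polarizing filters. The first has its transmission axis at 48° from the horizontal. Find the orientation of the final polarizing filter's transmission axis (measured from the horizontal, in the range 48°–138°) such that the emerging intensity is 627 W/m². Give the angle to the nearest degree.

θ ≈ 71°

Unpolarized light through the first polarizer → I₁ = ½ I₀, now polarized at 48°.
Target fraction: 627 / 1480 W/m² = 0.4236 of I₀.
Need I₂/I₀ = 0.4236, so cos²(θ − 48°) = 0.4236 / 0.5 = 0.8473.
θ − 48° = arccos(√0.8473) = 23.0°, giving θ ≈ 48 + 23.0 = 71.0°.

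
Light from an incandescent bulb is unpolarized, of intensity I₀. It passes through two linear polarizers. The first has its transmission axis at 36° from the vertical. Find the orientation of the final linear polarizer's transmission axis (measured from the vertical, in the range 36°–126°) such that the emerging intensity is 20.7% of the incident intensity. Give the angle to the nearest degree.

Unpolarized light through the first polarizer → I₁ = ½ I₀, now polarized at 36°.
Need I₂/I₀ = 0.207, so cos²(θ − 36°) = 0.207 / 0.5 = 0.414.
θ − 36° = arccos(√0.414) = 50.0°, giving θ ≈ 36 + 50.0 = 86.0°.

θ ≈ 86°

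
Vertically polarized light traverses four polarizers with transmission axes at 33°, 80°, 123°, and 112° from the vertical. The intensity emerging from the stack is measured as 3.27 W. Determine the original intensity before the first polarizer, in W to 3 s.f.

I₀ ≈ 19.4 W

I₁ = I₀ cos²(33° − 0°) = I₀ cos²(33°) = 0.7034 I₀.
I₂ = I₁ cos²(80° − 33°) = 0.7034 I₀ · cos²(47°) = 0.3272 I₀.
I₃ = I₂ cos²(123° − 80°) = 0.3272 I₀ · cos²(43°) = 0.175 I₀.
I₄ = I₃ cos²(112° − 123°) = 0.175 I₀ · cos²(11°) = 0.1686 I₀.
So 3.27 W = 0.1686 I₀, giving I₀ = 3.27/0.1686 = 19.39 W.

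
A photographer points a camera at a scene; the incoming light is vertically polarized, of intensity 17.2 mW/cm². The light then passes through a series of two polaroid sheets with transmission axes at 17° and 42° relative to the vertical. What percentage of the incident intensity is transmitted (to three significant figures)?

I₁ = 17.2 mW/cm² · cos²(17°) = 15.73 mW/cm².
I₂ = I₁ · cos²(25°) = 15.73 · 0.8214 = 12.92 mW/cm².
That is 75.12% of the incident intensity.

≈ 75.1%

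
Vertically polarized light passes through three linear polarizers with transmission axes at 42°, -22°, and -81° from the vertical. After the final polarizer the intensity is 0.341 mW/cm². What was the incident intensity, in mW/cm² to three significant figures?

By Malus's law, I₁ = I₀ cos²(42° − 0°) = I₀ cos²(42°) = 0.5523 I₀.
I₂ = I₁ cos²(-22° − 42°) = 0.5523 I₀ · cos²(64°) = 0.1061 I₀.
I₃ = I₂ cos²(-81° + 22°) = 0.1061 I₀ · cos²(59°) = 0.02815 I₀.
So 0.341 mW/cm² = 0.02815 I₀, giving I₀ = 0.341/0.02815 = 12.11 mW/cm².

I₀ ≈ 12.1 mW/cm²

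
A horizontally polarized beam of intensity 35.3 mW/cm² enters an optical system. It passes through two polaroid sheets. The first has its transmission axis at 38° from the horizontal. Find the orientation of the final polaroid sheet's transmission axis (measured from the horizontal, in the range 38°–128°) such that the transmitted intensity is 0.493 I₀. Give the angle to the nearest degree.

I₁ = I₀ cos²(38° − 0°) = I₀ cos²(38°) = 0.621 I₀.
Need I₂/I₀ = 0.493, so cos²(θ − 38°) = 0.493 / 0.621 = 0.7939.
θ − 38° = arccos(√0.7939) = 27.0°, giving θ ≈ 38 + 27.0 = 65.0°.

θ ≈ 65°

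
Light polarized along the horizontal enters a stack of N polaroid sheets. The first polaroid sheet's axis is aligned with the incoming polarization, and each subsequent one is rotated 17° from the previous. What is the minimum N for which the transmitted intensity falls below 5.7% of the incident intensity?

First polarizer is aligned with the polarization: full transmission.
Each further stage multiplies by cos²(17°) = 0.9145.
After N polarizers: T = 0.9145^(N−1). Require T < 0.057 ⇒ N−1 > ln(0.057)/ln(0.9145) = 32.06, so N−1 ≥ 33 and N = 34.
Check: N=34 gives T = 0.0524 < 0.057; N=33 gives T = 0.0573.

N = 34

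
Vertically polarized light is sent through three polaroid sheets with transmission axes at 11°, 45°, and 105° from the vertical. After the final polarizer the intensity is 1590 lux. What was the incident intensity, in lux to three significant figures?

I₁ = I₀ cos²(11° − 0°) = I₀ cos²(11°) = 0.9636 I₀.
I₂ = I₁ cos²(45° − 11°) = 0.9636 I₀ · cos²(34°) = 0.6623 I₀.
I₃ = I₂ cos²(105° − 45°) = 0.6623 I₀ · cos²(60°) = 0.1656 I₀.
So 1590 lux = 0.1656 I₀, giving I₀ = 1590/0.1656 = 9603 lux.

I₀ ≈ 9600 lux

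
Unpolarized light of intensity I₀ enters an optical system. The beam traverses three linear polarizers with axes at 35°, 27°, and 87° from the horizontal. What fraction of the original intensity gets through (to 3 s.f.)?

≈ 0.123 I₀

Unpolarized light through the first polarizer → I₁ = ½ I₀, now polarized at 35°.
I₂ = I₁ cos²(27° − 35°) = 0.5 I₀ · cos²(8°) = 0.4903 I₀.
I₃ = I₂ cos²(87° − 27°) = 0.4903 I₀ · cos²(60°) = 0.1226 I₀.
Transmitted fraction = 0.1226.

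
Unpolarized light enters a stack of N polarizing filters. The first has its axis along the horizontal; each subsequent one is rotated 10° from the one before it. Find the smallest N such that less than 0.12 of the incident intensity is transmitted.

First polarizer halves the unpolarized light: factor 1/2.
Each further stage multiplies by cos²(10°) = 0.9698.
After N polarizers: T = 0.5·0.9698^(N−1). Require T < 0.12 ⇒ N−1 > ln(0.12/0.5)/ln(0.9698) = 46.61, so N−1 ≥ 47 and N = 48.
Check: N=48 gives T = 0.1186 < 0.12; N=47 gives T = 0.1223.

N = 48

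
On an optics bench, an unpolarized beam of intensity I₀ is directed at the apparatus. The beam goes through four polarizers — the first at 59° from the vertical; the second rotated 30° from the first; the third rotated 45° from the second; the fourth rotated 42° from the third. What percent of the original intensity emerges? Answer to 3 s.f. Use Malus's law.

Unpolarized light through the first polarizer → I₁ = ½ I₀, now polarized at 59°.
I₂ = I₁ cos²(30°) = 0.5 · 0.75 I₀ = 0.375 I₀.
I₃ = I₂ cos²(45°) = 0.375 · 0.5 I₀ = 0.1875 I₀.
I₄ = I₃ cos²(42°) = 0.1875 · 0.5523 I₀ = 0.1035 I₀.
That is 10.35% of the incident intensity.

≈ 10.4%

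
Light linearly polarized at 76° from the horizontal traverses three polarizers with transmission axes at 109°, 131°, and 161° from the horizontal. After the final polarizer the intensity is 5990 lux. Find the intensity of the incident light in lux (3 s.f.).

I₁ = I₀ cos²(109° − 76°) = I₀ cos²(33°) = 0.7034 I₀.
I₂ = I₁ cos²(131° − 109°) = 0.7034 I₀ · cos²(22°) = 0.6047 I₀.
I₃ = I₂ cos²(161° − 131°) = 0.6047 I₀ · cos²(30°) = 0.4535 I₀.
So 5990 lux = 0.4535 I₀, giving I₀ = 5990/0.4535 = 1.321e+04 lux.

I₀ ≈ 1.32e4 lux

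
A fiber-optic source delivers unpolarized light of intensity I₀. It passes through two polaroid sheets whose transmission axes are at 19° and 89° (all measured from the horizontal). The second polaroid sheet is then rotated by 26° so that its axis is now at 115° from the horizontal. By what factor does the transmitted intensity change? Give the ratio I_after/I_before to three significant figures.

Before rotation:
Unpolarized light through the first polarizer → I₁ = ½ I₀, now polarized at 19°.
I₂ = I₁ cos²(89° − 19°) = 0.5 I₀ · cos²(70°) = 0.05849 I₀.
After rotation:
Unpolarized light through the first polarizer → I₁ = ½ I₀, now polarized at 19°.
Angle between axes 1 and 2: 84°. I₂ = 0.5 I₀ · cos²(84°) = 0.005463 I₀.
Ratio = 0.005463 / 0.05849 = 0.0934.

I_new/I_old ≈ 0.0934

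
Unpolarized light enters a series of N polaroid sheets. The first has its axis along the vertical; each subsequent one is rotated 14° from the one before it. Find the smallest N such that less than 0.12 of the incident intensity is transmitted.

First polarizer halves the unpolarized light: factor 1/2.
Each further stage multiplies by cos²(14°) = 0.9415.
After N polarizers: T = 0.5·0.9415^(N−1). Require T < 0.12 ⇒ N−1 > ln(0.12/0.5)/ln(0.9415) = 23.66, so N−1 ≥ 24 and N = 25.
Check: N=25 gives T = 0.1176 < 0.12; N=24 gives T = 0.1249.

N = 25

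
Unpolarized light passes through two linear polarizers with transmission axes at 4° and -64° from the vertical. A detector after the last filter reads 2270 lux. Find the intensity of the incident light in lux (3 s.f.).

Unpolarized light through the first polarizer → I₁ = ½ I₀, now polarized at 4°.
I₂ = I₁ cos²(-64° − 4°) = 0.5 I₀ · cos²(68°) = 0.07017 I₀.
So 2270 lux = 0.07017 I₀, giving I₀ = 2270/0.07017 = 3.235e+04 lux.

I₀ ≈ 3.24e4 lux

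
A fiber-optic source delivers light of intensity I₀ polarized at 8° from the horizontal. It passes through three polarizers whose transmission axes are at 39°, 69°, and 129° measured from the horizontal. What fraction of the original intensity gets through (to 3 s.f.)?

I₁ = I₀ cos²(39° − 8°) = I₀ cos²(31°) = 0.7347 I₀.
I₂ = I₁ cos²(69° − 39°) = 0.7347 I₀ · cos²(30°) = 0.5511 I₀.
I₃ = I₂ cos²(129° − 69°) = 0.5511 I₀ · cos²(60°) = 0.1378 I₀.
Transmitted fraction = 0.1378.

≈ 0.138 I₀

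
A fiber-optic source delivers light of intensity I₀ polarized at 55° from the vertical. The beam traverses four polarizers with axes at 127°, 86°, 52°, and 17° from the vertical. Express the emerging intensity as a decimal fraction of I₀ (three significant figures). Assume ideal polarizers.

≈ 0.0251 I₀

I₁ = I₀ cos²(127° − 55°) = I₀ cos²(72°) = 0.09549 I₀.
I₂ = I₁ cos²(86° − 127°) = 0.09549 I₀ · cos²(41°) = 0.05439 I₀.
I₃ = I₂ cos²(52° − 86°) = 0.05439 I₀ · cos²(34°) = 0.03738 I₀.
I₄ = I₃ cos²(17° − 52°) = 0.03738 I₀ · cos²(35°) = 0.02508 I₀.
Transmitted fraction = 0.02508.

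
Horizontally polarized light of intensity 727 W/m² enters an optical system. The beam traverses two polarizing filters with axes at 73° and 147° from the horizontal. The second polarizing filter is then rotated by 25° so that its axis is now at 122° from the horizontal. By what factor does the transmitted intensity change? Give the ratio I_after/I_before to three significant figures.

I_new/I_old ≈ 5.67

Before rotation:
I₁ = I₀ cos²(73° − 0°) = I₀ cos²(73°) = 0.08548 I₀.
I₂ = I₁ cos²(147° − 73°) = 0.08548 I₀ · cos²(74°) = 0.006495 I₀.
After rotation:
I₁ = I₀ cos²(73° − 0°) = I₀ cos²(73°) = 0.08548 I₀.
I₂ = I₁ cos²(122° − 73°) = 0.08548 I₀ · cos²(49°) = 0.03679 I₀.
Ratio = 0.03679 / 0.006495 = 5.665.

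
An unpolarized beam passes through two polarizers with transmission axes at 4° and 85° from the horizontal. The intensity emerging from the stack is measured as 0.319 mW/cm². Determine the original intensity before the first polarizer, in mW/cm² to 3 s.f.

Unpolarized light through the first polarizer → I₁ = ½ I₀, now polarized at 4°.
I₂ = I₁ cos²(85° − 4°) = 0.5 I₀ · cos²(81°) = 0.01224 I₀.
So 0.319 mW/cm² = 0.01224 I₀, giving I₀ = 0.319/0.01224 = 26.07 mW/cm².

I₀ ≈ 26.1 mW/cm²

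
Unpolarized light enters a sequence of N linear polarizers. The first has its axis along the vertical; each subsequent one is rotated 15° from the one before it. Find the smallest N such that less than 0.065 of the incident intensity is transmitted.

First polarizer halves the unpolarized light: factor 1/2.
Each further stage multiplies by cos²(15°) = 0.933.
After N polarizers: T = 0.5·0.933^(N−1). Require T < 0.065 ⇒ N−1 > ln(0.065/0.5)/ln(0.933) = 29.42, so N−1 ≥ 30 and N = 31.
Check: N=31 gives T = 0.06246 < 0.065; N=30 gives T = 0.06694.

N = 31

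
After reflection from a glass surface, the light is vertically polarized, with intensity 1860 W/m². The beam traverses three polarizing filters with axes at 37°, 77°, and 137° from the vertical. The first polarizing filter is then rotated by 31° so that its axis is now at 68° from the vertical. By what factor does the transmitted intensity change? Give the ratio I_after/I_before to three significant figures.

Before rotation:
By Malus's law, I₁ = I₀ cos²(37° − 0°) = I₀ cos²(37°) = 0.6378 I₀.
I₂ = I₁ cos²(77° − 37°) = 0.6378 I₀ · cos²(40°) = 0.3743 I₀.
I₃ = I₂ cos²(137° − 77°) = 0.3743 I₀ · cos²(60°) = 0.09357 I₀.
After rotation:
I₁ = I₀ cos²(68° − 0°) = I₀ cos²(68°) = 0.1403 I₀.
I₂ = I₁ cos²(77° − 68°) = 0.1403 I₀ · cos²(9°) = 0.1369 I₀.
I₃ = I₂ cos²(137° − 77°) = 0.1369 I₀ · cos²(60°) = 0.03422 I₀.
Ratio = 0.03422 / 0.09357 = 0.3658.

I_new/I_old ≈ 0.366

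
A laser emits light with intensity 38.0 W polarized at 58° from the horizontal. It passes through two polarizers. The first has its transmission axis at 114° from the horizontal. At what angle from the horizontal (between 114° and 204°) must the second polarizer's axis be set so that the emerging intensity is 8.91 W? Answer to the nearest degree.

θ ≈ 144°

I₁ = I₀ cos²(114° − 58°) = I₀ cos²(56°) = 0.3127 I₀.
Target fraction: 8.91 / 38.0 W = 0.2345 of I₀.
Need I₂/I₀ = 0.2345, so cos²(θ − 114°) = 0.2345 / 0.3127 = 0.7498.
θ − 114° = arccos(√0.7498) = 30.0°, giving θ ≈ 114 + 30.0 = 144.0°.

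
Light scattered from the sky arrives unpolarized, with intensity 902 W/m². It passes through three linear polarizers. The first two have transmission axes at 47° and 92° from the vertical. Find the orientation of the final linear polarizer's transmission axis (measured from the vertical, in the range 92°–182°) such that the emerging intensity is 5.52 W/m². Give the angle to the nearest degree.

θ ≈ 173°

Unpolarized light through the first polarizer → I₁ = ½ I₀, now polarized at 47°.
I₂ = I₁ cos²(92° − 47°) = 0.5 I₀ · cos²(45°) = 0.25 I₀.
Target fraction: 5.52 / 902 W/m² = 0.00612 of I₀.
Need I₃/I₀ = 0.00612, so cos²(θ − 92°) = 0.00612 / 0.25 = 0.02448.
θ − 92° = arccos(√0.02448) = 81.0°, giving θ ≈ 92 + 81.0 = 173.0°.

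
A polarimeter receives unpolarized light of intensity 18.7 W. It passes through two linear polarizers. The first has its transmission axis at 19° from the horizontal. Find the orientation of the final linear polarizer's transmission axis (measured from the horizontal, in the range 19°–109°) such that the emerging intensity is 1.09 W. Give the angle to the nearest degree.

θ ≈ 89°

Unpolarized light through the first polarizer → I₁ = ½ I₀, now polarized at 19°.
Target fraction: 1.09 / 18.7 W = 0.05829 of I₀.
Need I₂/I₀ = 0.05829, so cos²(θ − 19°) = 0.05829 / 0.5 = 0.1166.
θ − 19° = arccos(√0.1166) = 70.0°, giving θ ≈ 19 + 70.0 = 89.0°.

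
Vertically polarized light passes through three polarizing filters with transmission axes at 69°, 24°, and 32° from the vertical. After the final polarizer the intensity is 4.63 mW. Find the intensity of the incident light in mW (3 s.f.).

I₀ ≈ 73.5 mW

I₁ = I₀ cos²(69° − 0°) = I₀ cos²(69°) = 0.1284 I₀.
I₂ = I₁ cos²(24° − 69°) = 0.1284 I₀ · cos²(45°) = 0.06421 I₀.
I₃ = I₂ cos²(32° − 24°) = 0.06421 I₀ · cos²(8°) = 0.06297 I₀.
So 4.63 mW = 0.06297 I₀, giving I₀ = 4.63/0.06297 = 73.53 mW.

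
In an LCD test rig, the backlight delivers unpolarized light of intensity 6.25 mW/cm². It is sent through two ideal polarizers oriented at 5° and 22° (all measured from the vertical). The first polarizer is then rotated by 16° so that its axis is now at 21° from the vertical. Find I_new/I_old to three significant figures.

Before rotation:
Unpolarized light through the first polarizer → I₁ = ½ I₀, now polarized at 5°.
I₂ = I₁ cos²(22° − 5°) = 0.5 I₀ · cos²(17°) = 0.4573 I₀.
After rotation:
Unpolarized light through the first polarizer → I₁ = ½ I₀, now polarized at 21°.
I₂ = I₁ cos²(22° − 21°) = 0.5 I₀ · cos²(1°) = 0.4998 I₀.
Ratio = 0.4998 / 0.4573 = 1.093.

I_new/I_old ≈ 1.09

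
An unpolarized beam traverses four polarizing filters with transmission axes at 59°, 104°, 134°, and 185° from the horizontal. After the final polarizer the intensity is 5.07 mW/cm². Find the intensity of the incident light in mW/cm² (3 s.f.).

Unpolarized light through the first polarizer → I₁ = ½ I₀, now polarized at 59°.
I₂ = I₁ cos²(104° − 59°) = 0.5 I₀ · cos²(45°) = 0.25 I₀.
I₃ = I₂ cos²(134° − 104°) = 0.25 I₀ · cos²(30°) = 0.1875 I₀.
I₄ = I₃ cos²(185° − 134°) = 0.1875 I₀ · cos²(51°) = 0.07426 I₀.
So 5.07 mW/cm² = 0.07426 I₀, giving I₀ = 5.07/0.07426 = 68.28 mW/cm².

I₀ ≈ 68.3 mW/cm²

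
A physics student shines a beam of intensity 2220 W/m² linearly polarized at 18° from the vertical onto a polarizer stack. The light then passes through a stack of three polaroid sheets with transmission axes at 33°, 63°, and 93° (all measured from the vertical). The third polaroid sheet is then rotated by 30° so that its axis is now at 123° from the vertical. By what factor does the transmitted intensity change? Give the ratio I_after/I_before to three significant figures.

Before rotation:
By Malus's law, I₁ = I₀ cos²(33° − 18°) = I₀ cos²(15°) = 0.933 I₀.
I₂ = I₁ cos²(63° − 33°) = 0.933 I₀ · cos²(30°) = 0.6998 I₀.
I₃ = I₂ cos²(93° − 63°) = 0.6998 I₀ · cos²(30°) = 0.5248 I₀.
After rotation:
I₁ = I₀ cos²(33° − 18°) = I₀ cos²(15°) = 0.933 I₀.
I₂ = I₁ cos²(63° − 33°) = 0.933 I₀ · cos²(30°) = 0.6998 I₀.
I₃ = I₂ cos²(123° − 63°) = 0.6998 I₀ · cos²(60°) = 0.1749 I₀.
Ratio = 0.1749 / 0.5248 = 0.3333.

I_new/I_old ≈ 0.333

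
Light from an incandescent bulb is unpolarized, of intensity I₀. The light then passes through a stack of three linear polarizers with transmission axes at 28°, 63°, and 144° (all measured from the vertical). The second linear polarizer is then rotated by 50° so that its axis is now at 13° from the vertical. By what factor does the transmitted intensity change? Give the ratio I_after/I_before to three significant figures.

I_new/I_old ≈ 24.5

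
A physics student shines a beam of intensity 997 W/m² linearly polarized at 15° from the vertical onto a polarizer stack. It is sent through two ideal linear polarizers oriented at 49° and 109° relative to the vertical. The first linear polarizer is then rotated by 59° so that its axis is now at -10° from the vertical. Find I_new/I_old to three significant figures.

Before rotation:
By Malus's law, I₁ = I₀ cos²(49° − 15°) = I₀ cos²(34°) = 0.6873 I₀.
I₂ = I₁ cos²(109° − 49°) = 0.6873 I₀ · cos²(60°) = 0.1718 I₀.
After rotation:
I₁ = I₀ cos²(-10° − 15°) = I₀ cos²(25°) = 0.8214 I₀.
Angle between axes 1 and 2: 61°. I₂ = 0.8214 I₀ · cos²(61°) = 0.1931 I₀.
Ratio = 0.1931 / 0.1718 = 1.124.

I_new/I_old ≈ 1.12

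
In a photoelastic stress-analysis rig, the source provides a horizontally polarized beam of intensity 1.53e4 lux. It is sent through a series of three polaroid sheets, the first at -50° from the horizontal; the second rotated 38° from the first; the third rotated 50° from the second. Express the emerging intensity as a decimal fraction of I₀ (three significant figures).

I/I₀ ≈ 0.106

I₁ = 1.53e4 lux · cos²(50°) = 6322 lux.
I₂ = I₁ · cos²(38°) = 6322 · 0.621 = 3925 lux.
I₃ = I₂ · cos²(50°) = 3925 · 0.4132 = 1622 lux.
Transmitted fraction = 0.106.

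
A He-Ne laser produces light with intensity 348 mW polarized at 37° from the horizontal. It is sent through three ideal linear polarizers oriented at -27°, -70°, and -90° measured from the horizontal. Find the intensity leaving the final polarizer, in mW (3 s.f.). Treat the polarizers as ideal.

I ≈ 31.6 mW

By Malus's law, I₁ = 348 mW · cos²(64°) = 66.87 mW.
I₂ = I₁ · cos²(43°) = 66.87 · 0.5349 = 35.77 mW.
I₃ = I₂ · cos²(20°) = 35.77 · 0.883 = 31.59 mW.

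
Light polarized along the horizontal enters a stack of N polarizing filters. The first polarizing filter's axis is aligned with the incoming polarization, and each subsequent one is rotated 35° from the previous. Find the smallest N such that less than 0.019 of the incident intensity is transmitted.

N = 11

First polarizer is aligned with the polarization: full transmission.
Each further stage multiplies by cos²(35°) = 0.671.
After N polarizers: T = 0.671^(N−1). Require T < 0.019 ⇒ N−1 > ln(0.019)/ln(0.671) = 9.93, so N−1 ≥ 10 and N = 11.
Check: N=11 gives T = 0.01851 < 0.019; N=10 gives T = 0.02758.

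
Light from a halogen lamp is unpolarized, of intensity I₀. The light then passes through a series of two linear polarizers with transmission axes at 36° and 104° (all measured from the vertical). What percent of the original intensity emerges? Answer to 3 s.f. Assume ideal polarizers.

≈ 7.02%

Unpolarized light through the first polarizer → I₁ = ½ I₀, now polarized at 36°.
I₂ = I₁ cos²(104° − 36°) = 0.5 I₀ · cos²(68°) = 0.07017 I₀.
That is 7.017% of the incident intensity.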